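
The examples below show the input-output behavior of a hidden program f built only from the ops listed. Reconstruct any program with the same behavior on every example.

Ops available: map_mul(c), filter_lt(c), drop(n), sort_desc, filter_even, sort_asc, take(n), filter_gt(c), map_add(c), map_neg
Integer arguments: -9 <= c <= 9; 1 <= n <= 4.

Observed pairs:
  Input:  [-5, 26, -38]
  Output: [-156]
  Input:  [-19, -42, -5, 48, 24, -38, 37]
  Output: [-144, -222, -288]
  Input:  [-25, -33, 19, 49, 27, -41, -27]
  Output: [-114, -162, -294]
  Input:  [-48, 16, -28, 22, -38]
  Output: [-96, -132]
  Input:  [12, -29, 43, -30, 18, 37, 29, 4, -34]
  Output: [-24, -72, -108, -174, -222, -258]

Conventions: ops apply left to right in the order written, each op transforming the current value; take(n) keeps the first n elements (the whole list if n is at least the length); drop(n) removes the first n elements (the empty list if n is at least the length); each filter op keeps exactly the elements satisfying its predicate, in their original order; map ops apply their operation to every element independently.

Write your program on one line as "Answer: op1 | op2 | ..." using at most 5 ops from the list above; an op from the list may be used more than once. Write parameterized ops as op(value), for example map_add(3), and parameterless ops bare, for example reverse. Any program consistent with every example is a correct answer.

sort_asc | map_neg | map_mul(6) | filter_lt(5)

Check, running the answer program on each example:
  [-5, 26, -38] -> [-38, -5, 26] -> [38, 5, -26] -> [228, 30, -156] -> [-156]
  [-19, -42, -5, 48, 24, -38, 37] -> [-42, -38, -19, -5, 24, 37, 48] -> [42, 38, 19, 5, -24, -37, -48] -> [252, 228, 114, 30, -144, -222, -288] -> [-144, -222, -288]
  [-25, -33, 19, 49, 27, -41, -27] -> [-41, -33, -27, -25, 19, 27, 49] -> [41, 33, 27, 25, -19, -27, -49] -> [246, 198, 162, 150, -114, -162, -294] -> [-114, -162, -294]
  [-48, 16, -28, 22, -38] -> [-48, -38, -28, 16, 22] -> [48, 38, 28, -16, -22] -> [288, 228, 168, -96, -132] -> [-96, -132]
  [12, -29, 43, -30, 18, 37, 29, 4, -34] -> [-34, -30, -29, 4, 12, 18, 29, 37, 43] -> [34, 30, 29, -4, -12, -18, -29, -37, -43] -> [204, 180, 174, -24, -72, -108, -174, -222, -258] -> [-24, -72, -108, -174, -222, -258]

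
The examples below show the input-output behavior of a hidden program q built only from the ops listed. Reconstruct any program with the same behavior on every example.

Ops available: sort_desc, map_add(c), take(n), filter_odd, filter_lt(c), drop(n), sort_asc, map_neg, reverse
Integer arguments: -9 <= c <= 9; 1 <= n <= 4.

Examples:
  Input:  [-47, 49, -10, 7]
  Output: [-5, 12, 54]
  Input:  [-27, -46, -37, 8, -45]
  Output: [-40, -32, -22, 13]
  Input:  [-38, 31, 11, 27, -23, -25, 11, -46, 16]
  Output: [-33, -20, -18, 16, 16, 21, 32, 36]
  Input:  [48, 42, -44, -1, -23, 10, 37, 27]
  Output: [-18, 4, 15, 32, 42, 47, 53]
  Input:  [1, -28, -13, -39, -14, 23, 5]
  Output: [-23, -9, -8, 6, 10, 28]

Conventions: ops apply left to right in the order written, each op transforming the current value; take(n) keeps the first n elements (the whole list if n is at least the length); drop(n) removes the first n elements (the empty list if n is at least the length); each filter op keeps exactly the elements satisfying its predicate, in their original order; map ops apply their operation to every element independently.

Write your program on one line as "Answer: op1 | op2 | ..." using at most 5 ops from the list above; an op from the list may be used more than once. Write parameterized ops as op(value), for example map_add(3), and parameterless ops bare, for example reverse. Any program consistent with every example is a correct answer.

map_add(5) | sort_desc | sort_asc | drop(1)

Check, running the answer program on each example:
  [-47, 49, -10, 7] -> [-42, 54, -5, 12] -> [54, 12, -5, -42] -> [-42, -5, 12, 54] -> [-5, 12, 54]
  [-27, -46, -37, 8, -45] -> [-22, -41, -32, 13, -40] -> [13, -22, -32, -40, -41] -> [-41, -40, -32, -22, 13] -> [-40, -32, -22, 13]
  [-38, 31, 11, 27, -23, -25, 11, -46, 16] -> [-33, 36, 16, 32, -18, -20, 16, -41, 21] -> [36, 32, 21, 16, 16, -18, -20, -33, -41] -> [-41, -33, -20, -18, 16, 16, 21, 32, 36] -> [-33, -20, -18, 16, 16, 21, 32, 36]
  [48, 42, -44, -1, -23, 10, 37, 27] -> [53, 47, -39, 4, -18, 15, 42, 32] -> [53, 47, 42, 32, 15, 4, -18, -39] -> [-39, -18, 4, 15, 32, 42, 47, 53] -> [-18, 4, 15, 32, 42, 47, 53]
  [1, -28, -13, -39, -14, 23, 5] -> [6, -23, -8, -34, -9, 28, 10] -> [28, 10, 6, -8, -9, -23, -34] -> [-34, -23, -9, -8, 6, 10, 28] -> [-23, -9, -8, 6, 10, 28]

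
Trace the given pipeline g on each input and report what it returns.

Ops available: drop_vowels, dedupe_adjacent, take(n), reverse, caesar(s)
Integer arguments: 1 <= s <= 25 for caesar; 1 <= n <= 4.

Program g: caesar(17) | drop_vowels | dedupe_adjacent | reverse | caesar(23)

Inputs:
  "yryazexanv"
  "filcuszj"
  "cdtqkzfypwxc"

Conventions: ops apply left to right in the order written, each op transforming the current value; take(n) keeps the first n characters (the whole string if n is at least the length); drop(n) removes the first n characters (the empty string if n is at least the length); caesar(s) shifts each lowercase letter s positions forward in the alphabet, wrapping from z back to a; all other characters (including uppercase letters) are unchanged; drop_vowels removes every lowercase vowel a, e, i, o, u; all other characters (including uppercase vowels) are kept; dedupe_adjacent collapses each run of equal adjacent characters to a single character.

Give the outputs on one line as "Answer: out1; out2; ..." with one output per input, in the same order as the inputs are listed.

"josnom"; "ngiqzwt"; "qkdmtnyehq"

Execution, op by op:
  "yryazexanv" -> "piprqvorem" -> "pprqvrm" -> "prqvrm" -> "mrvqrp" -> "josnom"
  "filcuszj" -> "wzctljqa" -> "wzctljq" -> "wzctljq" -> "qjltczw" -> "ngiqzwt"
  "cdtqkzfypwxc" -> "tukhbqwpgnot" -> "tkhbqwpgnt" -> "tkhbqwpgnt" -> "tngpwqbhkt" -> "qkdmtnyehq"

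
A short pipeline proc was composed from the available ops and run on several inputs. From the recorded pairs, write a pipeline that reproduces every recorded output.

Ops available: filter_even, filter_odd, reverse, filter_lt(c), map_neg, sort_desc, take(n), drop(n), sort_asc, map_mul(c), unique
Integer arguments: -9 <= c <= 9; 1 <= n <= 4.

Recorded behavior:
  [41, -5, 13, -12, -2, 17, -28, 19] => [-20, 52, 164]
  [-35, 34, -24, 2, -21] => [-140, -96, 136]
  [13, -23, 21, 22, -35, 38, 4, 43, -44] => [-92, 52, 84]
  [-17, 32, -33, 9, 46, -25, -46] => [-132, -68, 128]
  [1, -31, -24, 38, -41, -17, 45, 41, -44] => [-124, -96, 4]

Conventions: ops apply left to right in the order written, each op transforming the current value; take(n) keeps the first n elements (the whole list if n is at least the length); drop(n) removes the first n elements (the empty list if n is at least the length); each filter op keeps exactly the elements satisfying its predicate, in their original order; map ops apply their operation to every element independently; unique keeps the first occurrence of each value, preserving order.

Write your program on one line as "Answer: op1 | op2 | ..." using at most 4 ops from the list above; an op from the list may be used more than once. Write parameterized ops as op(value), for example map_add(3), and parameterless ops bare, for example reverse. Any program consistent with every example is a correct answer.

take(3) | sort_asc | map_mul(4)

Check, running the answer program on each example:
  [41, -5, 13, -12, -2, 17, -28, 19] -> [41, -5, 13] -> [-5, 13, 41] -> [-20, 52, 164]
  [-35, 34, -24, 2, -21] -> [-35, 34, -24] -> [-35, -24, 34] -> [-140, -96, 136]
  [13, -23, 21, 22, -35, 38, 4, 43, -44] -> [13, -23, 21] -> [-23, 13, 21] -> [-92, 52, 84]
  [-17, 32, -33, 9, 46, -25, -46] -> [-17, 32, -33] -> [-33, -17, 32] -> [-132, -68, 128]
  [1, -31, -24, 38, -41, -17, 45, 41, -44] -> [1, -31, -24] -> [-31, -24, 1] -> [-124, -96, 4]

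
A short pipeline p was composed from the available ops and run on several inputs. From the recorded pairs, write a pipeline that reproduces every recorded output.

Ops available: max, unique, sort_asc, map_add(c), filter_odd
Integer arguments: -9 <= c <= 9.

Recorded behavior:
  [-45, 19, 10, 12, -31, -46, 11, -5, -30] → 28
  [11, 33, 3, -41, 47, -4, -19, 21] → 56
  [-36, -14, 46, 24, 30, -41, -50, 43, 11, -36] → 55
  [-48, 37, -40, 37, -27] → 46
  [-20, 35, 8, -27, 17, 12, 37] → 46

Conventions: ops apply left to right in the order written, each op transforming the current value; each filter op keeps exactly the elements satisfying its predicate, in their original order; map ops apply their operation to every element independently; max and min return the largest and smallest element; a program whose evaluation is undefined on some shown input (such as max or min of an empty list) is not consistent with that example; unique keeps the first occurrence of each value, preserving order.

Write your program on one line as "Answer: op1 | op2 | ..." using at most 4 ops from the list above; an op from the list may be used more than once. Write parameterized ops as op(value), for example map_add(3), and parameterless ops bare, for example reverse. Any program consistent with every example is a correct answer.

map_add(9) | unique | max

Check, running the answer program on each example:
  [-45, 19, 10, 12, -31, -46, 11, -5, -30] -> [-36, 28, 19, 21, -22, -37, 20, 4, -21] -> [-36, 28, 19, 21, -22, -37, 20, 4, -21] -> 28
  [11, 33, 3, -41, 47, -4, -19, 21] -> [20, 42, 12, -32, 56, 5, -10, 30] -> [20, 42, 12, -32, 56, 5, -10, 30] -> 56
  [-36, -14, 46, 24, 30, -41, -50, 43, 11, -36] -> [-27, -5, 55, 33, 39, -32, -41, 52, 20, -27] -> [-27, -5, 55, 33, 39, -32, -41, 52, 20] -> 55
  [-48, 37, -40, 37, -27] -> [-39, 46, -31, 46, -18] -> [-39, 46, -31, -18] -> 46
  [-20, 35, 8, -27, 17, 12, 37] -> [-11, 44, 17, -18, 26, 21, 46] -> [-11, 44, 17, -18, 26, 21, 46] -> 46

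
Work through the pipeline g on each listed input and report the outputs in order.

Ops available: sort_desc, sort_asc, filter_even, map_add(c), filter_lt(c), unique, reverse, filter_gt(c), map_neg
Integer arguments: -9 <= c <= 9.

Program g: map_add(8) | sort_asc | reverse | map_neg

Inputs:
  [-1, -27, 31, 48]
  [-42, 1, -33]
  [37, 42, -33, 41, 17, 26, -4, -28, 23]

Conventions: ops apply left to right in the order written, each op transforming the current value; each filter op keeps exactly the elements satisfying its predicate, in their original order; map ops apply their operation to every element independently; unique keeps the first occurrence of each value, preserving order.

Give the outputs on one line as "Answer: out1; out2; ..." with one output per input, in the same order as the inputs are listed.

[-56, -39, -7, 19]; [-9, 25, 34]; [-50, -49, -45, -34, -31, -25, -4, 20, 25]

Execution, op by op:
  [-1, -27, 31, 48] -> [7, -19, 39, 56] -> [-19, 7, 39, 56] -> [56, 39, 7, -19] -> [-56, -39, -7, 19]
  [-42, 1, -33] -> [-34, 9, -25] -> [-34, -25, 9] -> [9, -25, -34] -> [-9, 25, 34]
  [37, 42, -33, 41, 17, 26, -4, -28, 23] -> [45, 50, -25, 49, 25, 34, 4, -20, 31] -> [-25, -20, 4, 25, 31, 34, 45, 49, 50] -> [50, 49, 45, 34, 31, 25, 4, -20, -25] -> [-50, -49, -45, -34, -31, -25, -4, 20, 25]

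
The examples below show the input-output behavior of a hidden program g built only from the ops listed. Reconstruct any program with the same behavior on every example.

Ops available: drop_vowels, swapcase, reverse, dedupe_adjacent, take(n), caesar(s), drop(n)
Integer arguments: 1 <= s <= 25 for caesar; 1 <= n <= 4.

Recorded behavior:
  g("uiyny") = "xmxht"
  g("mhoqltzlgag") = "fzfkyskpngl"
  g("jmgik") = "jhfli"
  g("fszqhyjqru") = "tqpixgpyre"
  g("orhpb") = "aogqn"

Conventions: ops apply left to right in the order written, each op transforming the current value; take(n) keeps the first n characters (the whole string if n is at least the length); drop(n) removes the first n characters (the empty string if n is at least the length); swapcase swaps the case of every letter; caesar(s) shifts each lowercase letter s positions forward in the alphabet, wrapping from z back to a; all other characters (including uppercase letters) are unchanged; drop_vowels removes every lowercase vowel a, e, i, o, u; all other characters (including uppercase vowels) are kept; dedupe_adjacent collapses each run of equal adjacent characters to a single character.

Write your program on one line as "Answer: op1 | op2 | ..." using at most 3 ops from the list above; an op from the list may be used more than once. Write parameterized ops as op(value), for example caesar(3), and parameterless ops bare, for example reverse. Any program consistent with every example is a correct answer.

reverse | caesar(25)

Check, running the answer program on each example:
  "uiyny" -> "ynyiu" -> "xmxht"
  "mhoqltzlgag" -> "gaglztlqohm" -> "fzfkyskpngl"
  "jmgik" -> "kigmj" -> "jhfli"
  "fszqhyjqru" -> "urqjyhqzsf" -> "tqpixgpyre"
  "orhpb" -> "bphro" -> "aogqn"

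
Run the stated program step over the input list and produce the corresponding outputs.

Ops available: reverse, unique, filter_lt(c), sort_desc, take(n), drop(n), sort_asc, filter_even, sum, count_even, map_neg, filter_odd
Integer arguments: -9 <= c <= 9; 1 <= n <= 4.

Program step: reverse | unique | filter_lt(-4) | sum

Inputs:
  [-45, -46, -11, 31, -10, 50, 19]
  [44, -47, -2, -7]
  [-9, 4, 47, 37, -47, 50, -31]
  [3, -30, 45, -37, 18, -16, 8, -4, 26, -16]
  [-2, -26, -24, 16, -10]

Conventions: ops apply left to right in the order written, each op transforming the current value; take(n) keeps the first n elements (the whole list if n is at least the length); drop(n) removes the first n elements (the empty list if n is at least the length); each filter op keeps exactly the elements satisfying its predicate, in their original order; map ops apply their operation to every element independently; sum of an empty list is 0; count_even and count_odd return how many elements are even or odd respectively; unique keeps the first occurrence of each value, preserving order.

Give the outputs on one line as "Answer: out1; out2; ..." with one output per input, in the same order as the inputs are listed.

-112; -54; -87; -83; -60

Execution, op by op:
  [-45, -46, -11, 31, -10, 50, 19] -> [19, 50, -10, 31, -11, -46, -45] -> [19, 50, -10, 31, -11, -46, -45] -> [-10, -11, -46, -45] -> -112
  [44, -47, -2, -7] -> [-7, -2, -47, 44] -> [-7, -2, -47, 44] -> [-7, -47] -> -54
  [-9, 4, 47, 37, -47, 50, -31] -> [-31, 50, -47, 37, 47, 4, -9] -> [-31, 50, -47, 37, 47, 4, -9] -> [-31, -47, -9] -> -87
  [3, -30, 45, -37, 18, -16, 8, -4, 26, -16] -> [-16, 26, -4, 8, -16, 18, -37, 45, -30, 3] -> [-16, 26, -4, 8, 18, -37, 45, -30, 3] -> [-16, -37, -30] -> -83
  [-2, -26, -24, 16, -10] -> [-10, 16, -24, -26, -2] -> [-10, 16, -24, -26, -2] -> [-10, -24, -26] -> -60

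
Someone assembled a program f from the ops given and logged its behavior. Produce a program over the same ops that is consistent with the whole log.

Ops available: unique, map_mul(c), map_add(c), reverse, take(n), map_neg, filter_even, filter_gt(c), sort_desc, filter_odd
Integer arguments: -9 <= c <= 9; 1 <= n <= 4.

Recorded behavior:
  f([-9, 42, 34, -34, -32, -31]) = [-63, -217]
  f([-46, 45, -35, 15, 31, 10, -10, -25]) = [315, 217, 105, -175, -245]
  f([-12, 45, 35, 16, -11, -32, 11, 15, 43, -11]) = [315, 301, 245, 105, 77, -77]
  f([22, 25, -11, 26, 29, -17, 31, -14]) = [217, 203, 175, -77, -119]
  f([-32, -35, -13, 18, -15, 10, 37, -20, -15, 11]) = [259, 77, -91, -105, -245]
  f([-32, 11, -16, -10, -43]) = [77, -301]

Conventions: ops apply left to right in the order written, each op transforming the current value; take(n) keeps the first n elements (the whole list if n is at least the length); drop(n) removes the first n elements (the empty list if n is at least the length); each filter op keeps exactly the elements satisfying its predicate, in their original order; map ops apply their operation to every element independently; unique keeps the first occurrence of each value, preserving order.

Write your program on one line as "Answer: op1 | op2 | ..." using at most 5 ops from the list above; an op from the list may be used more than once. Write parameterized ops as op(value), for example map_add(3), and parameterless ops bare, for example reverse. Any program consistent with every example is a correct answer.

map_mul(7) | sort_desc | unique | filter_odd

Check, running the answer program on each example:
  [-9, 42, 34, -34, -32, -31] -> [-63, 294, 238, -238, -224, -217] -> [294, 238, -63, -217, -224, -238] -> [294, 238, -63, -217, -224, -238] -> [-63, -217]
  [-46, 45, -35, 15, 31, 10, -10, -25] -> [-322, 315, -245, 105, 217, 70, -70, -175] -> [315, 217, 105, 70, -70, -175, -245, -322] -> [315, 217, 105, 70, -70, -175, -245, -322] -> [315, 217, 105, -175, -245]
  [-12, 45, 35, 16, -11, -32, 11, 15, 43, -11] -> [-84, 315, 245, 112, -77, -224, 77, 105, 301, -77] -> [315, 301, 245, 112, 105, 77, -77, -77, -84, -224] -> [315, 301, 245, 112, 105, 77, -77, -84, -224] -> [315, 301, 245, 105, 77, -77]
  [22, 25, -11, 26, 29, -17, 31, -14] -> [154, 175, -77, 182, 203, -119, 217, -98] -> [217, 203, 182, 175, 154, -77, -98, -119] -> [217, 203, 182, 175, 154, -77, -98, -119] -> [217, 203, 175, -77, -119]
  [-32, -35, -13, 18, -15, 10, 37, -20, -15, 11] -> [-224, -245, -91, 126, -105, 70, 259, -140, -105, 77] -> [259, 126, 77, 70, -91, -105, -105, -140, -224, -245] -> [259, 126, 77, 70, -91, -105, -140, -224, -245] -> [259, 77, -91, -105, -245]
  [-32, 11, -16, -10, -43] -> [-224, 77, -112, -70, -301] -> [77, -70, -112, -224, -301] -> [77, -70, -112, -224, -301] -> [77, -301]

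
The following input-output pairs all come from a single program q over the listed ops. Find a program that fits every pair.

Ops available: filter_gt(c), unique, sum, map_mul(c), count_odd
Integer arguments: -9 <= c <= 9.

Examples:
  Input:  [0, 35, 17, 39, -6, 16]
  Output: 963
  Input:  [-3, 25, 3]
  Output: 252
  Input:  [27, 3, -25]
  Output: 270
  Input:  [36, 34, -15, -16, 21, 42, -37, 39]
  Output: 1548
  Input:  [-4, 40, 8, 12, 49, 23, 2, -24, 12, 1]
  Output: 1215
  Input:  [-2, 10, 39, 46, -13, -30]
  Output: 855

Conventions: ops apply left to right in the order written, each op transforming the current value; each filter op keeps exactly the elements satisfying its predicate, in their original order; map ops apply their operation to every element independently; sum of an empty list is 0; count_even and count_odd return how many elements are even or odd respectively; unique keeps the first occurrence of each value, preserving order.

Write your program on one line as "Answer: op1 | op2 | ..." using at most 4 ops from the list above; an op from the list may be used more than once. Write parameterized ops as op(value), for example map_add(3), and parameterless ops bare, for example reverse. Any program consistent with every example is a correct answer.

unique | map_mul(9) | filter_gt(-9) | sum

Check, running the answer program on each example:
  [0, 35, 17, 39, -6, 16] -> [0, 35, 17, 39, -6, 16] -> [0, 315, 153, 351, -54, 144] -> [0, 315, 153, 351, 144] -> 963
  [-3, 25, 3] -> [-3, 25, 3] -> [-27, 225, 27] -> [225, 27] -> 252
  [27, 3, -25] -> [27, 3, -25] -> [243, 27, -225] -> [243, 27] -> 270
  [36, 34, -15, -16, 21, 42, -37, 39] -> [36, 34, -15, -16, 21, 42, -37, 39] -> [324, 306, -135, -144, 189, 378, -333, 351] -> [324, 306, 189, 378, 351] -> 1548
  [-4, 40, 8, 12, 49, 23, 2, -24, 12, 1] -> [-4, 40, 8, 12, 49, 23, 2, -24, 1] -> [-36, 360, 72, 108, 441, 207, 18, -216, 9] -> [360, 72, 108, 441, 207, 18, 9] -> 1215
  [-2, 10, 39, 46, -13, -30] -> [-2, 10, 39, 46, -13, -30] -> [-18, 90, 351, 414, -117, -270] -> [90, 351, 414] -> 855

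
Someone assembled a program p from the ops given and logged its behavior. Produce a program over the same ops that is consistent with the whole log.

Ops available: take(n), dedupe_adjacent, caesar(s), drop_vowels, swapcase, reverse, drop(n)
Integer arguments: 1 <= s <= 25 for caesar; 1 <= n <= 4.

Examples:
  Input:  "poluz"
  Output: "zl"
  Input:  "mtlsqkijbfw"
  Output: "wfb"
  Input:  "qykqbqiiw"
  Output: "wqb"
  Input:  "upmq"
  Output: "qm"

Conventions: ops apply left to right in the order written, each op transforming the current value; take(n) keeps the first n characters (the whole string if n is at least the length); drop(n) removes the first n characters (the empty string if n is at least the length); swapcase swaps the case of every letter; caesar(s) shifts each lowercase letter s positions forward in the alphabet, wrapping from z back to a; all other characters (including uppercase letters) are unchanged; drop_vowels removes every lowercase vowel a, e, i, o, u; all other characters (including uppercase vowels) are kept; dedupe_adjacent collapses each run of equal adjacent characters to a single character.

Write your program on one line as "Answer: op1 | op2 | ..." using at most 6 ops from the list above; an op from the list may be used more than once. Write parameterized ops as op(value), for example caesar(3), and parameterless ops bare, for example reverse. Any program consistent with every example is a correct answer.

drop(1) | dedupe_adjacent | drop(1) | reverse | drop_vowels | take(3)

Check, running the answer program on each example:
  "poluz" -> "oluz" -> "oluz" -> "luz" -> "zul" -> "zl" -> "zl"
  "mtlsqkijbfw" -> "tlsqkijbfw" -> "tlsqkijbfw" -> "lsqkijbfw" -> "wfbjikqsl" -> "wfbjkqsl" -> "wfb"
  "qykqbqiiw" -> "ykqbqiiw" -> "ykqbqiw" -> "kqbqiw" -> "wiqbqk" -> "wqbqk" -> "wqb"
  "upmq" -> "pmq" -> "pmq" -> "mq" -> "qm" -> "qm" -> "qm"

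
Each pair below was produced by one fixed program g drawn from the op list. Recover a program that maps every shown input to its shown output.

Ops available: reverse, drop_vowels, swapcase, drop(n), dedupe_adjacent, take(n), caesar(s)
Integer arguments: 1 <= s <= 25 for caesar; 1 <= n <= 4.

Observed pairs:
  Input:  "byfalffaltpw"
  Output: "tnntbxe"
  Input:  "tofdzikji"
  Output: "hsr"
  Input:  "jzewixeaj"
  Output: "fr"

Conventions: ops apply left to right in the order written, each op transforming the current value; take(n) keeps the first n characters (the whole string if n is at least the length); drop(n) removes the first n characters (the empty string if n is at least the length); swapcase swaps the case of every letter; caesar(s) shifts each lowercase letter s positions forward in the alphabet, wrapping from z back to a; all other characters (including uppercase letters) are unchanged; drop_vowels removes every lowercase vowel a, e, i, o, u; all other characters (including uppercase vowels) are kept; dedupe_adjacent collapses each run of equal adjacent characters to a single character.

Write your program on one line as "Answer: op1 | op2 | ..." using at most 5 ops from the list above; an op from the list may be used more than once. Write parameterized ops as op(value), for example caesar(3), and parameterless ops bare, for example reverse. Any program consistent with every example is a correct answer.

drop_vowels | caesar(15) | drop(3) | caesar(19)

Check, running the answer program on each example:
  "byfalffaltpw" -> "byflffltpw" -> "qnuauuaiel" -> "auuaiel" -> "tnntbxe"
  "tofdzikji" -> "tfdzkj" -> "iusozy" -> "ozy" -> "hsr"
  "jzewixeaj" -> "jzwxj" -> "yolmy" -> "my" -> "fr"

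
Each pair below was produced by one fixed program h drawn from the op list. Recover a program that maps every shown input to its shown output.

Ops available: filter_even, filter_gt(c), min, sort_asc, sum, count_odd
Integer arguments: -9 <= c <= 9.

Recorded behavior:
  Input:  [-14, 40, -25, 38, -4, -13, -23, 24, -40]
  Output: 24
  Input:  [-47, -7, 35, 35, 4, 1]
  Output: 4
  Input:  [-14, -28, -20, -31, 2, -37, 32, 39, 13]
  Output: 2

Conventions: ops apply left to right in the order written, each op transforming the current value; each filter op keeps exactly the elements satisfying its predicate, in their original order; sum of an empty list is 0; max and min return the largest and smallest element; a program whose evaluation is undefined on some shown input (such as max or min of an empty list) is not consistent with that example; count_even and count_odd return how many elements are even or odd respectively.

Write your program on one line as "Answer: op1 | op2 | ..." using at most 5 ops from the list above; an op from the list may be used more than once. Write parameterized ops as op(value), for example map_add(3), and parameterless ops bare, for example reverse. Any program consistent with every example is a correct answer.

filter_gt(-3) | filter_gt(1) | sort_asc | min

Check, running the answer program on each example:
  [-14, 40, -25, 38, -4, -13, -23, 24, -40] -> [40, 38, 24] -> [40, 38, 24] -> [24, 38, 40] -> 24
  [-47, -7, 35, 35, 4, 1] -> [35, 35, 4, 1] -> [35, 35, 4] -> [4, 35, 35] -> 4
  [-14, -28, -20, -31, 2, -37, 32, 39, 13] -> [2, 32, 39, 13] -> [2, 32, 39, 13] -> [2, 13, 32, 39] -> 2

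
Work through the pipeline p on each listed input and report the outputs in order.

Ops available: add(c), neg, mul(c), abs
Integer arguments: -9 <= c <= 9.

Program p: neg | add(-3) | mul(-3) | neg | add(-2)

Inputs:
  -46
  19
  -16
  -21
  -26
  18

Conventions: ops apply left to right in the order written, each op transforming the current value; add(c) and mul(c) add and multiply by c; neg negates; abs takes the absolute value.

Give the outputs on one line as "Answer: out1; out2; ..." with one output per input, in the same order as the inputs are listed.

127; -68; 37; 52; 67; -65

Execution, op by op:
  -46 -> 46 -> 43 -> -129 -> 129 -> 127
  19 -> -19 -> -22 -> 66 -> -66 -> -68
  -16 -> 16 -> 13 -> -39 -> 39 -> 37
  -21 -> 21 -> 18 -> -54 -> 54 -> 52
  -26 -> 26 -> 23 -> -69 -> 69 -> 67
  18 -> -18 -> -21 -> 63 -> -63 -> -65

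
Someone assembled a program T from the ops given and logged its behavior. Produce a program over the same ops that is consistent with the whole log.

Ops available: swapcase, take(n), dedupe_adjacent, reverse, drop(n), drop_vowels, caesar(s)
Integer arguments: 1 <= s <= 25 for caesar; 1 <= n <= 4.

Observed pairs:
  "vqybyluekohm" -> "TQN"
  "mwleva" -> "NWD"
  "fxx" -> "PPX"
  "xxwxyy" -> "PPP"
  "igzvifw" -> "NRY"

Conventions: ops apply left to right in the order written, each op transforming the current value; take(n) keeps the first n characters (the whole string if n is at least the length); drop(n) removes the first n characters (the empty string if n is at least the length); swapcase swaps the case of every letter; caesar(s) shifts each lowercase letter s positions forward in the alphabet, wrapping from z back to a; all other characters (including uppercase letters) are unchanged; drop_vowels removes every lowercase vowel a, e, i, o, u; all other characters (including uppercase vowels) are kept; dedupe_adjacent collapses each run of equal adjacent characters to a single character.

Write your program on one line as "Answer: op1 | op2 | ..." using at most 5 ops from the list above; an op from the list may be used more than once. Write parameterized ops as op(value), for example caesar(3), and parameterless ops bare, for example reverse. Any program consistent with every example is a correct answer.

caesar(18) | drop_vowels | take(3) | swapcase | reverse

Check, running the answer program on each example:
  "vqybyluekohm" -> "niqtqdmwcgze" -> "nqtqdmwcgz" -> "nqt" -> "NQT" -> "TQN"
  "mwleva" -> "eodwns" -> "dwns" -> "dwn" -> "DWN" -> "NWD"
  "fxx" -> "xpp" -> "xpp" -> "xpp" -> "XPP" -> "PPX"
  "xxwxyy" -> "ppopqq" -> "pppqq" -> "ppp" -> "PPP" -> "PPP"
  "igzvifw" -> "ayrnaxo" -> "yrnx" -> "yrn" -> "YRN" -> "NRY"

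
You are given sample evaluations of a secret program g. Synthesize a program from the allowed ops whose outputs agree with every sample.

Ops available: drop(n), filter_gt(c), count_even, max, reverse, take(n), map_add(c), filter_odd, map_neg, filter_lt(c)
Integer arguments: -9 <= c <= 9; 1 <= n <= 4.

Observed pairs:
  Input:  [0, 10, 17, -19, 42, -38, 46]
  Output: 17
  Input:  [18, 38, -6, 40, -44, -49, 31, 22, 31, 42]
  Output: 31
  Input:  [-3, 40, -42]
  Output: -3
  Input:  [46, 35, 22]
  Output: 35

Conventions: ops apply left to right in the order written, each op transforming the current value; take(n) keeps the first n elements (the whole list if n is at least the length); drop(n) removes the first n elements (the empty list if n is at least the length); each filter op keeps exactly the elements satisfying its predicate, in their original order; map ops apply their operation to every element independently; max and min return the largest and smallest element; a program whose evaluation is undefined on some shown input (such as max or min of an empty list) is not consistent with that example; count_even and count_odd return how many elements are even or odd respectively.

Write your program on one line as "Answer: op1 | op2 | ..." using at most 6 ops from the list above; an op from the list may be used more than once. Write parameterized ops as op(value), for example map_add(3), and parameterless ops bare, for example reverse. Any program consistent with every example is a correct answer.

reverse | filter_odd | take(2) | reverse | max

Check, running the answer program on each example:
  [0, 10, 17, -19, 42, -38, 46] -> [46, -38, 42, -19, 17, 10, 0] -> [-19, 17] -> [-19, 17] -> [17, -19] -> 17
  [18, 38, -6, 40, -44, -49, 31, 22, 31, 42] -> [42, 31, 22, 31, -49, -44, 40, -6, 38, 18] -> [31, 31, -49] -> [31, 31] -> [31, 31] -> 31
  [-3, 40, -42] -> [-42, 40, -3] -> [-3] -> [-3] -> [-3] -> -3
  [46, 35, 22] -> [22, 35, 46] -> [35] -> [35] -> [35] -> 35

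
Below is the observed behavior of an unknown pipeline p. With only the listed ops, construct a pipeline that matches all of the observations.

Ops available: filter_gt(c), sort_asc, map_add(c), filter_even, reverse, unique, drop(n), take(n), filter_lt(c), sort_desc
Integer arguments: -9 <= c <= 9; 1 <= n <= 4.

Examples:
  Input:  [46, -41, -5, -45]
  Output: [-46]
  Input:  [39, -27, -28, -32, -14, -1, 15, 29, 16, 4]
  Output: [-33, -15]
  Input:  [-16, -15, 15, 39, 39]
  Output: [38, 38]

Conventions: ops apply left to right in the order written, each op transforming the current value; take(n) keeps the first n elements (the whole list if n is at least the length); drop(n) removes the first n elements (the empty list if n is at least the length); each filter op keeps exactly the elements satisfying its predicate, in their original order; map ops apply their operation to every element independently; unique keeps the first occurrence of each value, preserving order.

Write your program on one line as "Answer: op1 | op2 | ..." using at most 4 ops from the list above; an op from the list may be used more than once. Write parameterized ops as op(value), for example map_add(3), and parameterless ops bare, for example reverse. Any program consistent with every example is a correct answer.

drop(3) | map_add(-1) | take(2)

Check, running the answer program on each example:
  [46, -41, -5, -45] -> [-45] -> [-46] -> [-46]
  [39, -27, -28, -32, -14, -1, 15, 29, 16, 4] -> [-32, -14, -1, 15, 29, 16, 4] -> [-33, -15, -2, 14, 28, 15, 3] -> [-33, -15]
  [-16, -15, 15, 39, 39] -> [39, 39] -> [38, 38] -> [38, 38]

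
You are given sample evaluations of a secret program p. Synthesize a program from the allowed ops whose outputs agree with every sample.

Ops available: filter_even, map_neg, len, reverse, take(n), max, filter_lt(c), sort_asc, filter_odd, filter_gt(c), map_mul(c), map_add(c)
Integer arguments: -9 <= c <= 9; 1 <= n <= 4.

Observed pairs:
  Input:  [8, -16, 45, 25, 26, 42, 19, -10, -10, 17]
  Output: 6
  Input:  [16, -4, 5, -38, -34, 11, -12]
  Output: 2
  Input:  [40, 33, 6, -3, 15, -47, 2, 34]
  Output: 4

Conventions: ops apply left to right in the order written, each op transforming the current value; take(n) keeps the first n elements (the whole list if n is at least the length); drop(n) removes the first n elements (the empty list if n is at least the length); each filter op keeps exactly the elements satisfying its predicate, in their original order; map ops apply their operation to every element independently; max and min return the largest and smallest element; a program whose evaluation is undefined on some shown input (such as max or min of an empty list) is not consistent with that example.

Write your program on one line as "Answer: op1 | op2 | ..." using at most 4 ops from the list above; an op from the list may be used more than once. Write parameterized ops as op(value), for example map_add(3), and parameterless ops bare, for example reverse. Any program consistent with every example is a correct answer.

filter_gt(1) | map_neg | filter_lt(-9) | len

Check, running the answer program on each example:
  [8, -16, 45, 25, 26, 42, 19, -10, -10, 17] -> [8, 45, 25, 26, 42, 19, 17] -> [-8, -45, -25, -26, -42, -19, -17] -> [-45, -25, -26, -42, -19, -17] -> 6
  [16, -4, 5, -38, -34, 11, -12] -> [16, 5, 11] -> [-16, -5, -11] -> [-16, -11] -> 2
  [40, 33, 6, -3, 15, -47, 2, 34] -> [40, 33, 6, 15, 2, 34] -> [-40, -33, -6, -15, -2, -34] -> [-40, -33, -15, -34] -> 4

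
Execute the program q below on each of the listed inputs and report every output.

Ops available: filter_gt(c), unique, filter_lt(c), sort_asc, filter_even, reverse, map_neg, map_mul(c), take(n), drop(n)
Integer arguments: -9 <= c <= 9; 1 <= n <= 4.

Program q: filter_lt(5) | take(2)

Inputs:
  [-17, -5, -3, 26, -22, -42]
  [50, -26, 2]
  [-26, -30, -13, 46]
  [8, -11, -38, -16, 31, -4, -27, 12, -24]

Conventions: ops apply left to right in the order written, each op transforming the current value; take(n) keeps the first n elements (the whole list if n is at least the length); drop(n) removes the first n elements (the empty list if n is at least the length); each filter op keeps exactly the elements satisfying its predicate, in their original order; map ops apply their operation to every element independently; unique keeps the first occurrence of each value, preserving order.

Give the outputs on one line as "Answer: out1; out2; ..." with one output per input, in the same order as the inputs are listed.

[-17, -5]; [-26, 2]; [-26, -30]; [-11, -38]

Execution, op by op:
  [-17, -5, -3, 26, -22, -42] -> [-17, -5, -3, -22, -42] -> [-17, -5]
  [50, -26, 2] -> [-26, 2] -> [-26, 2]
  [-26, -30, -13, 46] -> [-26, -30, -13] -> [-26, -30]
  [8, -11, -38, -16, 31, -4, -27, 12, -24] -> [-11, -38, -16, -4, -27, -24] -> [-11, -38]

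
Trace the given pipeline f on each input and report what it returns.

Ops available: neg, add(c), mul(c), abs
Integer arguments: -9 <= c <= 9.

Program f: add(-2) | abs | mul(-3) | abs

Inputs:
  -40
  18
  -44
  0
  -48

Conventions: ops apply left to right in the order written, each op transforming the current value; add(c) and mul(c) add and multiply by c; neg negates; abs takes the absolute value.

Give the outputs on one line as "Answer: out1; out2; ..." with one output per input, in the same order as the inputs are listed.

126; 48; 138; 6; 150

Execution, op by op:
  -40 -> -42 -> 42 -> -126 -> 126
  18 -> 16 -> 16 -> -48 -> 48
  -44 -> -46 -> 46 -> -138 -> 138
  0 -> -2 -> 2 -> -6 -> 6
  -48 -> -50 -> 50 -> -150 -> 150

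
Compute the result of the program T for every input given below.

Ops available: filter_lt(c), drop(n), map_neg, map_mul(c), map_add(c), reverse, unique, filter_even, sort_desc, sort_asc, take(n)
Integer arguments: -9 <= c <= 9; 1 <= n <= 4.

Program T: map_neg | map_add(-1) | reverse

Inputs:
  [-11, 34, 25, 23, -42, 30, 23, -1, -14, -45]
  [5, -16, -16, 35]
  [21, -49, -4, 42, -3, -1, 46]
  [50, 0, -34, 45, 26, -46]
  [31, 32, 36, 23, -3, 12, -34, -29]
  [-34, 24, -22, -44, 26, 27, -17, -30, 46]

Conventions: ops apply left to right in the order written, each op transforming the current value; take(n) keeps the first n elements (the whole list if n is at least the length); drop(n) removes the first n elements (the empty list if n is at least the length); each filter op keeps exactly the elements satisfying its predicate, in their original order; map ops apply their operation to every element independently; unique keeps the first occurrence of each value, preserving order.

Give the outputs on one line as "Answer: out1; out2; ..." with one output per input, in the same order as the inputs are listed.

[44, 13, 0, -24, -31, 41, -24, -26, -35, 10]; [-36, 15, 15, -6]; [-47, 0, 2, -43, 3, 48, -22]; [45, -27, -46, 33, -1, -51]; [28, 33, -13, 2, -24, -37, -33, -32]; [-47, 29, 16, -28, -27, 43, 21, -25, 33]

Execution, op by op:
  [-11, 34, 25, 23, -42, 30, 23, -1, -14, -45] -> [11, -34, -25, -23, 42, -30, -23, 1, 14, 45] -> [10, -35, -26, -24, 41, -31, -24, 0, 13, 44] -> [44, 13, 0, -24, -31, 41, -24, -26, -35, 10]
  [5, -16, -16, 35] -> [-5, 16, 16, -35] -> [-6, 15, 15, -36] -> [-36, 15, 15, -6]
  [21, -49, -4, 42, -3, -1, 46] -> [-21, 49, 4, -42, 3, 1, -46] -> [-22, 48, 3, -43, 2, 0, -47] -> [-47, 0, 2, -43, 3, 48, -22]
  [50, 0, -34, 45, 26, -46] -> [-50, 0, 34, -45, -26, 46] -> [-51, -1, 33, -46, -27, 45] -> [45, -27, -46, 33, -1, -51]
  [31, 32, 36, 23, -3, 12, -34, -29] -> [-31, -32, -36, -23, 3, -12, 34, 29] -> [-32, -33, -37, -24, 2, -13, 33, 28] -> [28, 33, -13, 2, -24, -37, -33, -32]
  [-34, 24, -22, -44, 26, 27, -17, -30, 46] -> [34, -24, 22, 44, -26, -27, 17, 30, -46] -> [33, -25, 21, 43, -27, -28, 16, 29, -47] -> [-47, 29, 16, -28, -27, 43, 21, -25, 33]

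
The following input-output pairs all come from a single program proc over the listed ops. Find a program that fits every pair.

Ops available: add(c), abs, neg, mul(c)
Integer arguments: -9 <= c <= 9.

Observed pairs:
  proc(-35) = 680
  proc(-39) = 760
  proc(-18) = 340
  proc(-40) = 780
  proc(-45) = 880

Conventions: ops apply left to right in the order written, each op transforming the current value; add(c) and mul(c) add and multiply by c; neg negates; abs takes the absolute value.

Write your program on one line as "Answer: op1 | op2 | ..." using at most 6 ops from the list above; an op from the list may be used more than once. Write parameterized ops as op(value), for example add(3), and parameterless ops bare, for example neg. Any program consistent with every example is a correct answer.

add(2) | neg | mul(5) | add(5) | mul(4)

Check, running the answer program on each example:
  -35 -> -33 -> 33 -> 165 -> 170 -> 680
  -39 -> -37 -> 37 -> 185 -> 190 -> 760
  -18 -> -16 -> 16 -> 80 -> 85 -> 340
  -40 -> -38 -> 38 -> 190 -> 195 -> 780
  -45 -> -43 -> 43 -> 215 -> 220 -> 880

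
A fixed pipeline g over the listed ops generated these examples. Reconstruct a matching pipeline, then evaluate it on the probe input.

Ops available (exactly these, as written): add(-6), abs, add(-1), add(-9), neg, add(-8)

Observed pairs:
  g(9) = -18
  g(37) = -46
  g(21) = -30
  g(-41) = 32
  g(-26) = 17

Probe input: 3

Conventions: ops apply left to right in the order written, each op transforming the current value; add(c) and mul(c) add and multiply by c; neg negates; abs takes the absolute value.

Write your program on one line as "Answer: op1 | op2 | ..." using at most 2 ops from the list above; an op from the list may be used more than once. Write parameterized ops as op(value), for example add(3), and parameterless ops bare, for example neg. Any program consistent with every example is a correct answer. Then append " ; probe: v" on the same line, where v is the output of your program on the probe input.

neg | add(-9) ; probe: -12

Check, running the answer program on each example:
  9 -> -9 -> -18
  37 -> -37 -> -46
  21 -> -21 -> -30
  -41 -> 41 -> 32
  -26 -> 26 -> 17
  probe: 3 -> -3 -> -12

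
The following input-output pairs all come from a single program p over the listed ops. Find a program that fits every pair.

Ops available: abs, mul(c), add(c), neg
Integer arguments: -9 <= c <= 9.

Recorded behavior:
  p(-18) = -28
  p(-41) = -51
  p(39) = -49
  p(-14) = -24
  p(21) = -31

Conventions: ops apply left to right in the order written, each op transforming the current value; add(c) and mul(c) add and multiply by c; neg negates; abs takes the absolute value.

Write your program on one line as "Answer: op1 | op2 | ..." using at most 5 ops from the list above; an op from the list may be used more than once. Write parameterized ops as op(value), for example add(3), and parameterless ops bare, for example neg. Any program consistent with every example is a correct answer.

neg | abs | neg | add(-3) | add(-7)

Check, running the answer program on each example:
  -18 -> 18 -> 18 -> -18 -> -21 -> -28
  -41 -> 41 -> 41 -> -41 -> -44 -> -51
  39 -> -39 -> 39 -> -39 -> -42 -> -49
  -14 -> 14 -> 14 -> -14 -> -17 -> -24
  21 -> -21 -> 21 -> -21 -> -24 -> -31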